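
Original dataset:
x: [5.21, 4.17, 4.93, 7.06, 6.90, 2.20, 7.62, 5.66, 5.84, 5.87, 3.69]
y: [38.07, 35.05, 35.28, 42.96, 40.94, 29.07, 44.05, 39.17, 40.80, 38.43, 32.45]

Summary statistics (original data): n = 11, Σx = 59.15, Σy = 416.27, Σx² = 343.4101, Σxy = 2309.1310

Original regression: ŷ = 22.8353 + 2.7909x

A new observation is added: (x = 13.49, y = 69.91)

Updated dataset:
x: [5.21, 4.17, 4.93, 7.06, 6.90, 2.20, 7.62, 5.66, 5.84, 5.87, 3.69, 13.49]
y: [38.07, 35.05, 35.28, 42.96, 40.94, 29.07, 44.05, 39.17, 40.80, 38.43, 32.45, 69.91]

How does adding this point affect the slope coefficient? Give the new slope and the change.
New slope β₁ = 3.6090 versus 2.7909 before: a change of +0.8181 (+29.3%).

The new point has HIGH LEVERAGE: x = 13.49 is far from the original mean x̄ = 59.15/11 ≈ 5.38 (original range [2.20, 7.62]).

Step 1: Update the sums with the new point (n goes from 11 to 12)
Σx  = 59.15 + 13.49 = 72.64
Σy  = 416.27 + 69.91 = 486.18
Σx² = 343.4101 + 13.49² = 343.4101 + 181.9801 = 525.3902
Σxy = 2309.1310 + 13.49×69.91 = 2309.1310 + 943.0859 = 3252.2169

Step 2: Recompute the slope with b₁ = (nΣxy − ΣxΣy) / (nΣx² − (Σx)²)
Numerator   = 12×3252.2169 − 72.64×486.18 = 39026.6028 − 35316.1152 = 3710.4876
Denominator = 12×525.3902 − 72.64² = 6304.6824 − 5276.5696 = 1028.1128
b₁(new) = 3710.4876 / 1028.1128 = 3.6090

(Same formula on the original sums: (11×2309.1310 − 59.15×416.27) / (11×343.4101 − 59.15²) = 778.0705 / 278.7886 = 2.7909, matching the given fit.)

Step 3: Change in slope
Δβ₁ = 3.6090 − 2.7909 = +0.8181
Relative change = +0.8181 / 2.7909 × 100% = +29.3%
→ the slope increases when the point is added.

Because the point sits above the extension of the original line at a high-leverage x, it tilts the fit up.
In practice: check such a point for data-entry or measurement error.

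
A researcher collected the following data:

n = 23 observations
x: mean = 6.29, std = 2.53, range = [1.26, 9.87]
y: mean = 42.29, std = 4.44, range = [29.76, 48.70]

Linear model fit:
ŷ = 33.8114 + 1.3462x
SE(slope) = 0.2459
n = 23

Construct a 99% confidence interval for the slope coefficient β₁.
The 99% CI for β₁ is (0.6500, 2.0424)

Confidence interval for the slope:

The 99% CI for β₁ is: β̂₁ ± t*(α/2, n-2) × SE(β̂₁)

Step 1: Find critical t-value
- Confidence level = 0.99
- Degrees of freedom = n - 2 = 23 - 2 = 21
- t*(α/2, 21) = 2.8314

Step 2: Calculate margin of error
Margin = 2.8314 × 0.2459 = 0.6962

Step 3: Construct interval
CI = 1.3462 ± 0.6962
CI = (0.6500, 2.0424)

Interpretation: intervals built this way capture the true β₁ in 99% of repeated samples; here the plausible range for the per-unit effect of x on y is 0.6500 to 2.0424.
The interval does not include 0, suggesting a significant linear relationship.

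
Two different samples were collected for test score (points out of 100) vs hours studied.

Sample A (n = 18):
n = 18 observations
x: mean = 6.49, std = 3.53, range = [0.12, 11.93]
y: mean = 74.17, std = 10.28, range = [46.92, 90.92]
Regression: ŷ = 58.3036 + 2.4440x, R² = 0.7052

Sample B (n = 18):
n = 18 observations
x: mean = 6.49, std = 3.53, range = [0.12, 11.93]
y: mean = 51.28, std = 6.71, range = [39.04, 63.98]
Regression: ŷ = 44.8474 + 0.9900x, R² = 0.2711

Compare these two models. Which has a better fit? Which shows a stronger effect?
Model A has the better fit (R² = 0.7052 vs 0.2711). Model A shows the stronger effect (|β₁| = 2.4440 vs 0.9900).

Model Comparison:

Which explains more variance? (R²)
- Model A: R² = 0.7052 → 70.52% of variance in test score explained
- Model B: R² = 0.2711 → 27.11% of variance in test score explained
- 0.7052 > 0.2711 → Model A has the better fit

Strength of effect — compare |β₁|:
- Model A: β₁ = 2.4440 → predicted test score rises 2.4440 points per additional hour of study time
- Model B: β₁ = 0.9900 → predicted test score rises 0.9900 points per additional hour of study time
- |2.4440| > |0.9900| → Model A shows the stronger marginal effect

Notes:
- A steeper slope doesn't make a better model if the scatter around the line is large.
- The two samples could reflect different populations, time periods, or measurement quality.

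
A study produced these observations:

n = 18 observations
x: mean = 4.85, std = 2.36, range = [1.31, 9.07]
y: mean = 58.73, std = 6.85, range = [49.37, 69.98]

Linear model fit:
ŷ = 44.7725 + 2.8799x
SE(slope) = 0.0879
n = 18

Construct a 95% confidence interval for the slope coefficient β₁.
The 95% CI for β₁ is (2.6936, 3.0662)

Confidence interval for the slope:

The 95% CI for β₁ is: β̂₁ ± t*(α/2, n-2) × SE(β̂₁)

Step 1: Find critical t-value
- Confidence level = 0.95
- Degrees of freedom = n - 2 = 18 - 2 = 16
- t*(α/2, 16) = 2.1199

Step 2: Calculate margin of error
Margin = 2.1199 × 0.0879 = 0.1863

Step 3: Construct interval
CI = 2.8799 ± 0.1863
CI = (2.6936, 3.0662)

Interpretation: We are 95% confident that the true slope β₁ lies between 2.6936 and 3.0662.
The interval does not include 0, suggesting a significant linear relationship.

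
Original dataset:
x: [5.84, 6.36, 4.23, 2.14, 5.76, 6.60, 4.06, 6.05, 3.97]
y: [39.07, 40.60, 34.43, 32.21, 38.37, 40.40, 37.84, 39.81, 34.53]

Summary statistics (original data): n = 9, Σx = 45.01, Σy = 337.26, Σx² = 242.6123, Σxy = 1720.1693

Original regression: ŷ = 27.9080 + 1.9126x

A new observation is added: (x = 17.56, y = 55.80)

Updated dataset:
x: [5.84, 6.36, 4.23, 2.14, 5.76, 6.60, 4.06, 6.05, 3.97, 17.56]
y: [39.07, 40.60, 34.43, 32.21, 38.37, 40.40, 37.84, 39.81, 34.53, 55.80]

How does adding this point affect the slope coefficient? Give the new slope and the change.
Adding the point moves β₁ from 1.9126 to 1.5090, i.e. it decreases by 0.4036 (-21.1%).

The new point has HIGH LEVERAGE: x = 17.56 is far from the original mean x̄ = 45.01/9 ≈ 5.00 (original range [2.14, 6.60]).

Step 1: Update the sums with the new point (n goes from 9 to 10)
Σx  = 45.01 + 17.56 = 62.57
Σy  = 337.26 + 55.80 = 393.06
Σx² = 242.6123 + 17.56² = 242.6123 + 308.3536 = 550.9659
Σxy = 1720.1693 + 17.56×55.80 = 1720.1693 + 979.8480 = 2700.0173

Step 2: Recompute the slope with b₁ = (nΣxy − ΣxΣy) / (nΣx² − (Σx)²)
Numerator   = 10×2700.0173 − 62.57×393.06 = 27000.1730 − 24593.7642 = 2406.4088
Denominator = 10×550.9659 − 62.57² = 5509.6590 − 3915.0049 = 1594.6541
b₁(new) = 2406.4088 / 1594.6541 = 1.5090

(Same formula on the original sums: (9×1720.1693 − 45.01×337.26) / (9×242.6123 − 45.01²) = 301.4511 / 157.6106 = 1.9126, matching the given fit.)

Step 3: Change in slope
Δβ₁ = 1.5090 − 1.9126 = -0.4036
Relative change = -0.4036 / 1.9126 × 100% = -21.1%
→ the slope decreases when the point is added.

Because the point sits below the extension of the original line at a high-leverage x, it tilts the fit down.
In practice: check such a point for data-entry or measurement error.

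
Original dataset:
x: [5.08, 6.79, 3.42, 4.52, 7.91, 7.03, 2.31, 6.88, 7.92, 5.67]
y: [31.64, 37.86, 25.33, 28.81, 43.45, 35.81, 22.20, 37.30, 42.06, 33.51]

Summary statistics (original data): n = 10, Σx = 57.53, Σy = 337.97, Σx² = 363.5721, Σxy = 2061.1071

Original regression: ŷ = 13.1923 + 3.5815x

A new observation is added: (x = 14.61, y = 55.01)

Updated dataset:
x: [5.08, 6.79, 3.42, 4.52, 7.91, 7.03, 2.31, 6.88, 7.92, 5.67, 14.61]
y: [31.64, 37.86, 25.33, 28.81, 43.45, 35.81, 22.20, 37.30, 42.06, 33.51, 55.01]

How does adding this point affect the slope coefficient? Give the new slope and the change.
New slope β₁ = 2.7673 versus 3.5815 before: a change of -0.8142 (-22.7%).

The new point has HIGH LEVERAGE: x = 14.61 is far from the original mean x̄ = 57.53/10 ≈ 5.75 (original range [2.31, 7.92]).

Step 1: Update the sums with the new point (n goes from 10 to 11)
Σx  = 57.53 + 14.61 = 72.14
Σy  = 337.97 + 55.01 = 392.98
Σx² = 363.5721 + 14.61² = 363.5721 + 213.4521 = 577.0242
Σxy = 2061.1071 + 14.61×55.01 = 2061.1071 + 803.6961 = 2864.8032

Step 2: Recompute the slope with b₁ = (nΣxy − ΣxΣy) / (nΣx² − (Σx)²)
Numerator   = 11×2864.8032 − 72.14×392.98 = 31512.8352 − 28349.5772 = 3163.2580
Denominator = 11×577.0242 − 72.14² = 6347.2662 − 5204.1796 = 1143.0866
b₁(new) = 3163.2580 / 1143.0866 = 2.7673

(Same formula on the original sums: (10×2061.1071 − 57.53×337.97) / (10×363.5721 − 57.53²) = 1167.6569 / 326.0201 = 3.5815, matching the given fit.)

Step 3: Change in slope
Δβ₁ = 2.7673 − 3.5815 = -0.8142
Relative change = -0.8142 / 3.5815 × 100% = -22.7%
→ the slope decreases when the point is added.

A high-leverage point only changes the slope if it is off the original line; here y = 55.01 is below the original trend, so the slope decreases.
In practice: investigate whether it comes from the same population as the rest of the sample.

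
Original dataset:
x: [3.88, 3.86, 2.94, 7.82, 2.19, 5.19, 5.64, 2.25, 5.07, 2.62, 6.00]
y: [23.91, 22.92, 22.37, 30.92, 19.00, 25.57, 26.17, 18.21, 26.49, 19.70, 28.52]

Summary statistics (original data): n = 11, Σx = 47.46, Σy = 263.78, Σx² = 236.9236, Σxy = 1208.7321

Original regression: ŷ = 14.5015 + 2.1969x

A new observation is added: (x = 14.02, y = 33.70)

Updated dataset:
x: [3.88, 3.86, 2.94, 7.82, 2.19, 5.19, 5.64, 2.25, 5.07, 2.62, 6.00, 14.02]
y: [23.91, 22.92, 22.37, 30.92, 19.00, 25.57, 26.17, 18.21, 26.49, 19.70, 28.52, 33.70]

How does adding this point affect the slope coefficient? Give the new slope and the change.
Adding the point moves β₁ from 2.1969 to 1.3259, i.e. it decreases by 0.8710 (-39.6%).

The new point has HIGH LEVERAGE: x = 14.02 is far from the original mean x̄ = 47.46/11 ≈ 4.31 (original range [2.19, 7.82]).

Step 1: Update the sums with the new point (n goes from 11 to 12)
Σx  = 47.46 + 14.02 = 61.48
Σy  = 263.78 + 33.70 = 297.48
Σx² = 236.9236 + 14.02² = 236.9236 + 196.5604 = 433.4840
Σxy = 1208.7321 + 14.02×33.70 = 1208.7321 + 472.4740 = 1681.2061

Step 2: Recompute the slope with b₁ = (nΣxy − ΣxΣy) / (nΣx² − (Σx)²)
Numerator   = 12×1681.2061 − 61.48×297.48 = 20174.4732 − 18289.0704 = 1885.4028
Denominator = 12×433.4840 − 61.48² = 5201.8080 − 3779.7904 = 1422.0176
b₁(new) = 1885.4028 / 1422.0176 = 1.3259

(Same formula on the original sums: (11×1208.7321 − 47.46×263.78) / (11×236.9236 − 47.46²) = 777.0543 / 353.7080 = 2.1969, matching the given fit.)

Step 3: Change in slope
Δβ₁ = 1.3259 − 2.1969 = -0.8710
Relative change = -0.8710 / 2.1969 × 100% = -39.6%
→ the slope decreases when the point is added.

Because the point sits below the extension of the original line at a high-leverage x, it tilts the fit down.
In practice: investigate whether it comes from the same population as the rest of the sample; refit with and without it and report both if conclusions differ.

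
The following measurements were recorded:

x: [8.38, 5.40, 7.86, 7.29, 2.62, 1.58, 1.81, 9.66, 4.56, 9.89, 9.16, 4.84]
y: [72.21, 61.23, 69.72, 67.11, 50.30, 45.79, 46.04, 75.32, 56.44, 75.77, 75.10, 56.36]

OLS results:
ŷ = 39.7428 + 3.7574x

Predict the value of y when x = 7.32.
ŷ = 67.2470

To predict y for x = 7.32, substitute into the regression equation:

ŷ = 39.7428 + 3.7574 × 7.32
ŷ = 39.7428 + 27.5042
ŷ = 67.2470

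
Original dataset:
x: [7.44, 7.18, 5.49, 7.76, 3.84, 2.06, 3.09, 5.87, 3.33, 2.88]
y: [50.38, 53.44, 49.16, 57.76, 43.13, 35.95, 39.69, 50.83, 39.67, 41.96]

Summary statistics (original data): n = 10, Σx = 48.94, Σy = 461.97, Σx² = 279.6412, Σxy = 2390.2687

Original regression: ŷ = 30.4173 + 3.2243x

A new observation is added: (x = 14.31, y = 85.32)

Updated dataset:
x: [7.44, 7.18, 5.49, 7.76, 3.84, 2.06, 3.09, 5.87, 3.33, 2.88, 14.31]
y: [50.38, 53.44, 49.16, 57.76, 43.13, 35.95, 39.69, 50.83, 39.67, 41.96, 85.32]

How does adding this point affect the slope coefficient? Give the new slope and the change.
Adding the point moves β₁ from 3.2243 to 3.8456, i.e. it increases by 0.6213 (+19.3%).

x = 14.31 lies well outside the original x-range [2.06, 7.76] (x̄ ≈ 4.89), so this observation has high leverage and can move the slope substantially.

Step 1: Update the sums with the new point (n goes from 10 to 11)
Σx  = 48.94 + 14.31 = 63.25
Σy  = 461.97 + 85.32 = 547.29
Σx² = 279.6412 + 14.31² = 279.6412 + 204.7761 = 484.4173
Σxy = 2390.2687 + 14.31×85.32 = 2390.2687 + 1220.9292 = 3611.1979

Step 2: Recompute the slope with b₁ = (nΣxy − ΣxΣy) / (nΣx² − (Σx)²)
Numerator   = 11×3611.1979 − 63.25×547.29 = 39723.1769 − 34616.0925 = 5107.0844
Denominator = 11×484.4173 − 63.25² = 5328.5903 − 4000.5625 = 1328.0278
b₁(new) = 5107.0844 / 1328.0278 = 3.8456

(Same formula on the original sums: (10×2390.2687 − 48.94×461.97) / (10×279.6412 − 48.94²) = 1293.8752 / 401.2884 = 3.2243, matching the given fit.)

Step 3: Change in slope
Δβ₁ = 3.8456 − 3.2243 = +0.6213
Relative change = +0.6213 / 3.2243 × 100% = +19.3%
→ the slope increases when the point is added.

Because the point sits above the extension of the original line at a high-leverage x, it tilts the fit up.
In practice: examine leverage (hᵢ) and Cook's distance rather than deleting it automatically.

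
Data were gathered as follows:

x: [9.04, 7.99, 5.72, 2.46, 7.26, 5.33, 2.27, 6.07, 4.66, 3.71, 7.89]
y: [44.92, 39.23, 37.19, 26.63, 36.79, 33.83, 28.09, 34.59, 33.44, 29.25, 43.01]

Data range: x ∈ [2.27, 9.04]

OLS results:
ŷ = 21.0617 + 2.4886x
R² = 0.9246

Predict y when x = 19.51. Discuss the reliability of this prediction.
The equation gives ŷ = 69.6143; however x = 19.51 is 10.47 units above the observed range, so this extrapolated value should not be trusted.

Prediction calculation:
ŷ = 21.0617 + 2.4886 × 19.51
ŷ = 69.6143

Reliability:
- Data range: x ∈ [2.27, 9.04]
- Prediction point: x = 19.51 is 10.47 units above the observed range → this is EXTRAPOLATION, not interpolation

Why that matters here:
- R² describes fit only over the sampled x values; it says nothing about behaviour beyond them
- Real relationships often flatten, saturate, or turn nonlinear at extremes

Report the number if required, but flag clearly that it is an extrapolation.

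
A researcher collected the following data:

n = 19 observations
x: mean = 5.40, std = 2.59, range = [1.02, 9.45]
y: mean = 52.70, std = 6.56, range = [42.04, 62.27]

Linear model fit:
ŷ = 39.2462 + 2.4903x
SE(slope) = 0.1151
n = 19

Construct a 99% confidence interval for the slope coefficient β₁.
The 99% CI for β₁ is (2.1567, 2.8239)

Confidence interval for the slope:

The 99% CI for β₁ is: β̂₁ ± t*(α/2, n-2) × SE(β̂₁)

Step 1: Find critical t-value
- Confidence level = 0.99
- Degrees of freedom = n - 2 = 19 - 2 = 17
- t*(α/2, 17) = 2.8982

Step 2: Calculate margin of error
Margin = 2.8982 × 0.1151 = 0.3336

Step 3: Construct interval
CI = 2.4903 ± 0.3336
CI = (2.1567, 2.8239)

Interpretation: We are 99% confident that the true slope β₁ lies between 2.1567 and 2.8239.
Since 0 is outside the interval, a two-sided test at α = 0.01 would reject H₀: β₁ = 0.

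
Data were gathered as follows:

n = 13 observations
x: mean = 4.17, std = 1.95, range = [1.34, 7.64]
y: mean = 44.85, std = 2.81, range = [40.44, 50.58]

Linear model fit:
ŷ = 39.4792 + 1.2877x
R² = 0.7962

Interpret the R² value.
The model explains 79.62% of the variance in y (R² = 0.7962), leaving 20.38% unexplained; the fit is strong.

The coefficient of determination R² is the fraction of the total variation in y that the fitted line accounts for.

Here R² = 0.7962:
- Explained: 79.62% of the variation in y
- Unexplained (residual): 100% − 79.62% = 20.38%
- Rule of thumb (below 0.3 weak; 0.3 to below 0.7 moderate; 0.7 and above strong) → strong

Calculation: R² = 1 − (SS_res / SS_tot), where SS_res is the sum of squared residuals and SS_tot the total sum of squares.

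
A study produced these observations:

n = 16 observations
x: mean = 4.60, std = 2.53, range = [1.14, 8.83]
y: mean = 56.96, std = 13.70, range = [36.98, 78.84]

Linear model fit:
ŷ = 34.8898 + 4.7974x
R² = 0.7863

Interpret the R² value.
The model explains 78.63% of the variance in y (R² = 0.7863), leaving 21.37% unexplained; the fit is strong.

The coefficient of determination R² is the fraction of the total variation in y that the fitted line accounts for.

Here R² = 0.7863:
- Explained: 78.63% of the variation in y
- Unexplained (residual): 100% − 78.63% = 21.37%
- Rule of thumb (below 0.3 weak; 0.3 to below 0.7 moderate; 0.7 and above strong) → strong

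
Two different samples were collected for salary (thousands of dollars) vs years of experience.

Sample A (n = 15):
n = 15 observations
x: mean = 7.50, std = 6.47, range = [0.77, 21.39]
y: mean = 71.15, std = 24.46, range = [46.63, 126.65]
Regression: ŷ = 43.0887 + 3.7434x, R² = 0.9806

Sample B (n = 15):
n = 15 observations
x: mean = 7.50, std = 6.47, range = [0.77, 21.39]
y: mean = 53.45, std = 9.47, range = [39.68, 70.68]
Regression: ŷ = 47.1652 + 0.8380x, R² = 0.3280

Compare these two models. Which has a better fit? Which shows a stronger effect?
Model A has the better fit (R² = 0.9806 vs 0.3280). Model A shows the stronger effect (|β₁| = 3.7434 vs 0.8380).

Model Comparison:

Fit — compare R²:
- Model A: R² = 0.9806 → 98.06% of variance in salary explained
- Model B: R² = 0.3280 → 32.80% of variance in salary explained
- 0.9806 > 0.3280 → Model A has the better fit

Effect size (slope magnitude):
- Model A: β₁ = 3.7434 → predicted salary rises 3.7434 thousand dollars per additional year of experience
- Model B: β₁ = 0.8380 → predicted salary rises 0.8380 thousand dollars per additional year of experience
- |3.7434| > |0.8380| → Model A shows the stronger marginal effect

Note: A better fit (higher R²) doesn't necessarily mean a more important relationship.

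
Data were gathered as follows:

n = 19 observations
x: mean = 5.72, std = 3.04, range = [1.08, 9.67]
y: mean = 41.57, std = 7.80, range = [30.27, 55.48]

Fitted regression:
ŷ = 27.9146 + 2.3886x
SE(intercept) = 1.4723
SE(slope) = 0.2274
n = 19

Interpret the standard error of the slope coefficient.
The slope 2.3886 is pinned down to within about ±0.2274 (one SE) by these data — relative uncertainty 9.5%, i.e. precise.

SE(β̂₁) = s / √Sxx, where s is the residual standard deviation and Sxx = Σ(x − x̄)². It is the yardstick for how far β̂₁ = 2.3886 could plausibly be from the true slope.

Relative precision:
- SE / |β̂₁| = 0.2274 / 2.3886 = 9.5%
- Rule of thumb (under 20%: precise; 20% to under 50%: moderately precise; 50% or more: imprecise) → precise

Link to interval estimation: a confidence interval for β₁ is β̂₁ ± t* × 0.2274, so SE sets the half-width per unit of t*.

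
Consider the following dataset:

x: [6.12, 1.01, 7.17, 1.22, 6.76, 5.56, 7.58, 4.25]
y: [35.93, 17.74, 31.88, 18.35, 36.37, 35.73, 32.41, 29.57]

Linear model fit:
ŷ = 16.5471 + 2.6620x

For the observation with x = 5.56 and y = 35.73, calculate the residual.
Residual = 4.3822

The residual is the difference between the actual value and the predicted value:

Residual = y - ŷ

Step 1: Calculate predicted value
ŷ = 16.5471 + 2.6620 × 5.56
ŷ = 31.3478

Step 2: Calculate residual
Residual = 35.73 - 31.3478
Residual = 4.3822

Interpretation: the model underestimates the actual value by 4.3822 at this point (positive residual → observation lies above the fitted line).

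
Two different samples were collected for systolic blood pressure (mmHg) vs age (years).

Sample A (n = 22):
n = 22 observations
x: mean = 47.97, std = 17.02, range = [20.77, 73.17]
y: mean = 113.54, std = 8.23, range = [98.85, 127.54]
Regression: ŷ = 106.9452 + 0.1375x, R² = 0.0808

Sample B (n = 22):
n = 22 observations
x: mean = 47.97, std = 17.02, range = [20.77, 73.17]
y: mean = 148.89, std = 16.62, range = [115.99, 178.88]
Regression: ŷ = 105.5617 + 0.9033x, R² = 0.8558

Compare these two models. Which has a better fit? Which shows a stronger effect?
Model B has the better fit (R² = 0.8558 vs 0.0808). Model B shows the stronger effect (|β₁| = 0.9033 vs 0.1375).

Model Comparison:

Fit — compare R²:
- Model A: R² = 0.0808 → 8.08% of variance in blood pressure explained
- Model B: R² = 0.8558 → 85.58% of variance in blood pressure explained
- 0.8558 > 0.0808 → Model B has the better fit

Strength of effect — compare |β₁|:
- Model A: β₁ = 0.1375 → predicted blood pressure rises 0.1375 mmHg per additional year of age
- Model B: β₁ = 0.9033 → predicted blood pressure rises 0.9033 mmHg per additional year of age
- |0.1375| < |0.9033| → Model B shows the stronger marginal effect

Notes:
- R² measures how tightly points cluster around the line; β₁ measures how steep the line is — they answer different questions.
- A steeper slope doesn't make a better model if the scatter around the line is large.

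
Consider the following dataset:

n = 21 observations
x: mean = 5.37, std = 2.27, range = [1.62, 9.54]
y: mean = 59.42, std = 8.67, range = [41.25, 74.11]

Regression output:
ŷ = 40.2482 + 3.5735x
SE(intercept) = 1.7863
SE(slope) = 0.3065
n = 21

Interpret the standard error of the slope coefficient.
SE(β̂₁) = 0.3065 is the estimated standard deviation of the slope estimate across repeated samples; relative to β̂₁ = 3.5735 that is 8.6%, a precise estimate.

SE(β̂₁) = s / √Sxx, where s is the residual standard deviation and Sxx = Σ(x − x̄)². It is the yardstick for how far β̂₁ = 3.5735 could plausibly be from the true slope.

Relative precision:
- SE / |β̂₁| = 0.3065 / 3.5735 = 8.6%
- Rule of thumb (under 20%: precise; 20% to under 50%: moderately precise; 50% or more: imprecise) → precise

Rough 95% range (±2 SE): 3.5735 ± 0.6130 → (2.9605, 4.1865).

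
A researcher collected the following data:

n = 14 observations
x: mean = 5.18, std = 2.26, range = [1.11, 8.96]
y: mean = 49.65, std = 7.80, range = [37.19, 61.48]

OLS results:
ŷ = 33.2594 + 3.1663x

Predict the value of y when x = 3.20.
ŷ = 43.3916

Plug x = 3.20 into the fitted line:

ŷ = 33.2594 + 3.1663 × 3.20
ŷ = 33.2594 + 10.1322
ŷ = 43.3916

This is the fitted mean response at that x — an individual observation would come with a wider prediction interval.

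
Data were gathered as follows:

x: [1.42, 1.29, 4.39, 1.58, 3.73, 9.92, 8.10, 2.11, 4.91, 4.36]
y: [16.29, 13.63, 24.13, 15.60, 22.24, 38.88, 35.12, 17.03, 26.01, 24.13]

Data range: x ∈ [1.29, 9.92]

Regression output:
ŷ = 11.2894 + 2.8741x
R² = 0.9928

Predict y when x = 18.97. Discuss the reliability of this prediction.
ŷ = 65.8111, but this is extrapolation (above the data range [1.29, 9.92]) and may be unreliable.

Prediction calculation:
ŷ = 11.2894 + 2.8741 × 18.97
ŷ = 65.8111

Reliability:
- Data range: x ∈ [1.29, 9.92]
- Prediction point: x = 18.97 is 9.05 units above the observed range → this is EXTRAPOLATION, not interpolation

Why that matters here:
- The linear relationship may not hold outside the observed range
- The standard error of prediction grows with (x − x̄)², and x = 18.97 is far from x̄ = 4.18
- R² describes fit only over the sampled x values; it says nothing about behaviour beyond them

The R² = 0.9928 only validates the fit within [1.29, 9.92]; treat ŷ = 65.8111 with caution.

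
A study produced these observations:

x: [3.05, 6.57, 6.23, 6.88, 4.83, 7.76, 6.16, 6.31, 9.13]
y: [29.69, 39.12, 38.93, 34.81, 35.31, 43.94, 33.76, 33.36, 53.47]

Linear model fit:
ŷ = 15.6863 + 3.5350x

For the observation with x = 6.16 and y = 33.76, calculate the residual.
Residual = -3.7019

The residual is the difference between the actual value and the predicted value:

Residual = y - ŷ

Step 1: Calculate predicted value
ŷ = 15.6863 + 3.5350 × 6.16
ŷ = 37.4619

Step 2: Calculate residual
Residual = 33.76 - 37.4619
Residual = -3.7019

Interpretation: the model overestimates the actual value by 3.7019 at this point (negative residual → observation lies below the fitted line).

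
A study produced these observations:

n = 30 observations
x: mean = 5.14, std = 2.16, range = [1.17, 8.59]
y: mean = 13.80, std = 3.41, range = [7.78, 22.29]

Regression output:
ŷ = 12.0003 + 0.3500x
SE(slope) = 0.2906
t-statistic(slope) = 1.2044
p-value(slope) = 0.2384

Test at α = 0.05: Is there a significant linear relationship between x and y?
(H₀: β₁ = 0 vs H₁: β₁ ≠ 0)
p-value = 0.2384 ≥ α = 0.05, so we fail to reject H₀. The relationship is not significant.

Hypothesis test for the slope coefficient:

H₀: β₁ = 0 (no linear relationship)
H₁: β₁ ≠ 0 (linear relationship exists)

Test statistic: t = β̂₁ / SE(β̂₁) = 0.3500 / 0.2906 = 1.2044

p = 0.2384: how often a slope estimate this far from 0 (in SE units) would arise by chance if β₁ were truly 0.

Decision rule: reject H₀ if p-value < α.
p-value = 0.2384 ≥ α = 0.05 → fail to reject H₀.

There is not sufficient evidence at the 5% significance level to conclude that a linear relationship exists between x and y.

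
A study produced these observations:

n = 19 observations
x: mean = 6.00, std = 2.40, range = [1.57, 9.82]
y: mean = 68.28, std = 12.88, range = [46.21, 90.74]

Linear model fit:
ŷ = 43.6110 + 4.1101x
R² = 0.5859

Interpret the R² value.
R² = 0.5859 means 58.59% of the variation in y is explained by the linear relationship with x. This indicates a moderate fit.

R² = 1 − SS_res/SS_tot compares the residual scatter to the total scatter of y about its mean.

Here R² = 0.5859:
- Explained: 58.59% of the variation in y
- Unexplained (residual): 100% − 58.59% = 41.41%
- Rule of thumb (below 0.3 weak; 0.3 to below 0.7 moderate; 0.7 and above strong) → moderate

Equivalently, for simple linear regression R² = r², so |r| = √0.5859 ≈ 0.7654.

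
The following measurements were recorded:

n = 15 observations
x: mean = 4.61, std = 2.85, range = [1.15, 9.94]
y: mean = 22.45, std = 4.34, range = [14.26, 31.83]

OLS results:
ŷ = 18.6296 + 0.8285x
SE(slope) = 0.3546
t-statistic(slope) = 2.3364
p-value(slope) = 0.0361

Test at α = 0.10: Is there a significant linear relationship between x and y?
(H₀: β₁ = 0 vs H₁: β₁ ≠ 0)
p-value = 0.0361 < α = 0.10, so we reject H₀. The relationship is significant.

Hypothesis test for the slope coefficient:

H₀: β₁ = 0 (no linear relationship)
H₁: β₁ ≠ 0 (linear relationship exists)

Test statistic: t = β̂₁ / SE(β̂₁) = 0.8285 / 0.3546 = 2.3364

The p-value (0.0361) is the probability, under H₀, of a t-statistic at least as extreme as |t| = 2.3364 (two-sided, df = n − 2 = 13).

Decision rule: reject H₀ if p-value < α.
p-value = 0.0361 < α = 0.10 → reject H₀.

There is sufficient evidence at the 10% significance level to conclude that a linear relationship exists between x and y.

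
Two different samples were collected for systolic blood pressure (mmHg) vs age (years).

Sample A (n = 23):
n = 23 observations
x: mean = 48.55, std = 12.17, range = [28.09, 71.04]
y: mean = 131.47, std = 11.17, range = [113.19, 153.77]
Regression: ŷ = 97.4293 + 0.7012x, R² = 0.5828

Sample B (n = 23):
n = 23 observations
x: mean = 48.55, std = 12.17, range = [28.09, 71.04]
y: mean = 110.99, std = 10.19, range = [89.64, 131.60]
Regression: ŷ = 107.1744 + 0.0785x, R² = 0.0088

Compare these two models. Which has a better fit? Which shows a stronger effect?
Model A has the better fit (R² = 0.5828 vs 0.0088). Model A shows the stronger effect (|β₁| = 0.7012 vs 0.0785).

Model Comparison:

Goodness of fit (R²):
- Model A: R² = 0.5828 → 58.28% of variance in blood pressure explained
- Model B: R² = 0.0088 → 0.88% of variance in blood pressure explained
- 0.5828 > 0.0088 → Model A has the better fit

Effect size (slope magnitude):
- Model A: β₁ = 0.7012 → predicted blood pressure rises 0.7012 mmHg per additional year of age
- Model B: β₁ = 0.0785 → predicted blood pressure rises 0.0785 mmHg per additional year of age
- |0.7012| > |0.0785| → Model A shows the stronger marginal effect

Notes:
- The two samples could reflect different populations, time periods, or measurement quality.
- A better fit (higher R²) doesn't necessarily mean a more important relationship.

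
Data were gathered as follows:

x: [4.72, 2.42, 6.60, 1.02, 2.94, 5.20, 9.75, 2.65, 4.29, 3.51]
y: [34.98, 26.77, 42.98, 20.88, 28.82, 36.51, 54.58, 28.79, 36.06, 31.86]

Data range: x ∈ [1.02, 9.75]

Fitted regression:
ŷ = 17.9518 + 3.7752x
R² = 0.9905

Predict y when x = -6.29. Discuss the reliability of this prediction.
The equation gives ŷ = -5.7942; however x = -6.29 is 7.31 units below the observed range, so this extrapolated value should not be trusted.

Prediction calculation:
ŷ = 17.9518 + 3.7752 × (-6.29)
ŷ = -5.7942

Reliability:
- Data range: x ∈ [1.02, 9.75]
- Prediction point: x = -6.29 is 7.31 units below the observed range → this is EXTRAPOLATION, not interpolation

Why that matters here:
- Real relationships often flatten, saturate, or turn nonlinear at extremes
- The standard error of prediction grows with (x − x̄)², and x = -6.29 is far from x̄ = 4.31
- There are no observations near this x to validate the fitted line there

The R² = 0.9905 only validates the fit within [1.02, 9.75]; treat ŷ = -5.7942 with caution.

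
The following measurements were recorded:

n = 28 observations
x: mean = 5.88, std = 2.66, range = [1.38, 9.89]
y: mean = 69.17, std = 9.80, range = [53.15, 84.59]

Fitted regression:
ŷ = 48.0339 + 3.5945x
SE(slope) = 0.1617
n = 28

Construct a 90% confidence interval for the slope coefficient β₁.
The 90% CI for β₁ is (3.3187, 3.8703)

Confidence interval for the slope:

The 90% CI for β₁ is: β̂₁ ± t*(α/2, n-2) × SE(β̂₁)

Step 1: Find critical t-value
- Confidence level = 0.9
- Degrees of freedom = n - 2 = 28 - 2 = 26
- t*(α/2, 26) = 1.7056

Step 2: Calculate margin of error
Margin = 1.7056 × 0.1617 = 0.2758

Step 3: Construct interval
CI = 3.5945 ± 0.2758
CI = (3.3187, 3.8703)

Interpretation: intervals built this way capture the true β₁ in 90% of repeated samples; here the plausible range for the per-unit effect of x on y is 3.3187 to 3.8703.
Since 0 is outside the interval, a two-sided test at α = 0.10 would reject H₀: β₁ = 0.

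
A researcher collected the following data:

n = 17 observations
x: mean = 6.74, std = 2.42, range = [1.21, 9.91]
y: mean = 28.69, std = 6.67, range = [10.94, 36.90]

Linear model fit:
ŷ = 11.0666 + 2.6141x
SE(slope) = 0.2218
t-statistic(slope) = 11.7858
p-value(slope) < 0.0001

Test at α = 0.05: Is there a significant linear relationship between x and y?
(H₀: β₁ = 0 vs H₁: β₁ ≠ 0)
Since p-value < 0.0001 < α = 0.05, reject H₀ — the slope is significantly different from 0.

Hypothesis test for the slope coefficient:

H₀: β₁ = 0 (no linear relationship)
H₁: β₁ ≠ 0 (linear relationship exists)

Test statistic: t = β̂₁ / SE(β̂₁) = 2.6141 / 0.2218 = 11.7858

The p-value (<0.0001) is the probability, under H₀, of a t-statistic at least as extreme as |t| = 11.7858 (two-sided, df = n − 2 = 15).

Decision rule: reject H₀ if p-value < α.
p-value < 0.0001 < α = 0.05 → reject H₀.

At α = 0.05 the data do provide convincing evidence of a nonzero slope.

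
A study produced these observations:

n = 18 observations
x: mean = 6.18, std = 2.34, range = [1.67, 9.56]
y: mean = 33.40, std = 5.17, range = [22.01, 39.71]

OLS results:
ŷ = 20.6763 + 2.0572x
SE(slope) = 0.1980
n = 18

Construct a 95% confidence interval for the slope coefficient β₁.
The 95% CI for β₁ is (1.6375, 2.4769)

Confidence interval for the slope:

The 95% CI for β₁ is: β̂₁ ± t*(α/2, n-2) × SE(β̂₁)

Step 1: Find critical t-value
- Confidence level = 0.95
- Degrees of freedom = n - 2 = 18 - 2 = 16
- t*(α/2, 16) = 2.1199

Step 2: Calculate margin of error
Margin = 2.1199 × 0.1980 = 0.4197

Step 3: Construct interval
CI = 2.0572 ± 0.4197
CI = (1.6375, 2.4769)

Interpretation: each one-unit increase in x is associated with a change in mean y of between 1.6375 and 2.4769, with 95% confidence.
The interval does not include 0, suggesting a significant linear relationship.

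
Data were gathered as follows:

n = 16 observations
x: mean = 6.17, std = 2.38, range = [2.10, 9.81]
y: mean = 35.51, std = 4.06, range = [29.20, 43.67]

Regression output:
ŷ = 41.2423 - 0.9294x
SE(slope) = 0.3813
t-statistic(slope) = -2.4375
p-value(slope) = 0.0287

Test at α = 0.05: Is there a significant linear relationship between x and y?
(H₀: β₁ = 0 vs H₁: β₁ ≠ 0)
Since p-value = 0.0287 < α = 0.05, reject H₀ — the slope is significantly different from 0.

Hypothesis test for the slope coefficient:

H₀: β₁ = 0 (no linear relationship)
H₁: β₁ ≠ 0 (linear relationship exists)

Test statistic: t = β̂₁ / SE(β̂₁) = -0.9294 / 0.3813 = -2.4375

p = 0.0287: how often a slope estimate this far from 0 (in SE units) would arise by chance if β₁ were truly 0.

Decision rule: reject H₀ if p-value < α.
p-value = 0.0287 < α = 0.05 → reject H₀.

At α = 0.05 the data do provide convincing evidence of a nonzero slope.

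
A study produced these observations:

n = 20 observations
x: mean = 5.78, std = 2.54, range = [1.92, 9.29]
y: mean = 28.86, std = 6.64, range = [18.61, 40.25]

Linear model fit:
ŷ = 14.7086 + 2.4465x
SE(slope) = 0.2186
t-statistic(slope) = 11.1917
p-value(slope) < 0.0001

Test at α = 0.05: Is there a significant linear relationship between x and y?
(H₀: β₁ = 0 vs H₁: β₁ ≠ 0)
p-value < 0.0001 < α = 0.05, so we reject H₀. The relationship is significant.

Hypothesis test for the slope coefficient:

H₀: β₁ = 0 (no linear relationship)
H₁: β₁ ≠ 0 (linear relationship exists)

Test statistic: t = β̂₁ / SE(β̂₁) = 2.4465 / 0.2186 = 11.1917

p < 0.0001: how often a slope estimate this far from 0 (in SE units) would arise by chance if β₁ were truly 0.

Decision rule: reject H₀ if p-value < α.
p-value < 0.0001 < α = 0.05 → reject H₀.

Conclusion: the linear association between x and y is significant at the 5% level.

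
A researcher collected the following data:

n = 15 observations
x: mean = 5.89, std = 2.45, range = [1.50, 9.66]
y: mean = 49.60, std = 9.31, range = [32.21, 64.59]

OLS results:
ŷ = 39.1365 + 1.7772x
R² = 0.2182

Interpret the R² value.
The model explains 21.82% of the variance in y (R² = 0.2182), leaving 78.18% unexplained; the fit is weak.

R² = 1 − SS_res/SS_tot compares the residual scatter to the total scatter of y about its mean.

Here R² = 0.2182:
- Explained: 21.82% of the variation in y
- Unexplained (residual): 100% − 21.82% = 78.18%
- Rule of thumb (below 0.3 weak; 0.3 to below 0.7 moderate; 0.7 and above strong) → weak

Note: R² never decreases when predictors are added, so it should not be used alone to compare models of different size.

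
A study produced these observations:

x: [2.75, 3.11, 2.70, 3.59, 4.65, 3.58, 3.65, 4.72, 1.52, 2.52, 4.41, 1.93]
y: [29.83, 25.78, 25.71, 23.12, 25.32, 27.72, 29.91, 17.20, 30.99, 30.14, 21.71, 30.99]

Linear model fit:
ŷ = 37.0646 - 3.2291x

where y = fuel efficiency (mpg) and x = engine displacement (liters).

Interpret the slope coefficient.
An increase of one liter in engine displacement is associated with a 3.2291 mpg decrease in predicted fuel efficiency.

The slope β₁ = -3.2291 gives the rate at which the fitted fuel efficiency changes with engine displacement.

Interpretation:
- Engine displacement up by 1 liter → predicted fuel efficiency decreases by 3.2291 mpg
- The effect is assumed constant over the observed range of x (linearity)
- The sign (−) gives the direction; the magnitude 3.2291 gives the size of the effect per liter

The intercept β₀ = 37.0646 is the predicted fuel efficiency when engine displacement = 0; since the smallest observed x is 1.52, this is an extrapolation and mainly anchors the line.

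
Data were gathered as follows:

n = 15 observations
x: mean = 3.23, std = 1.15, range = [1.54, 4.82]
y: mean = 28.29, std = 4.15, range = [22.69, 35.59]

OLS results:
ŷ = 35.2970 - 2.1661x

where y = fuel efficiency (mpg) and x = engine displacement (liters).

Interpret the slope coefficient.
For each additional liter of engine displacement, predicted fuel efficiency decreases by approximately 2.1661 mpg.

The slope β₁ = -2.1661 gives the rate at which the fitted fuel efficiency changes with engine displacement.

Interpretation:
- Engine displacement up by 1 liter → predicted fuel efficiency decreases by 2.1661 mpg
- The effect is assumed constant over the observed range of x (linearity)
- The sign (−) gives the direction; the magnitude 2.1661 gives the size of the effect per liter

The intercept β₀ = 35.2970 is the predicted fuel efficiency when engine displacement = 0; since the smallest observed x is 1.54, this is an extrapolation and mainly anchors the line.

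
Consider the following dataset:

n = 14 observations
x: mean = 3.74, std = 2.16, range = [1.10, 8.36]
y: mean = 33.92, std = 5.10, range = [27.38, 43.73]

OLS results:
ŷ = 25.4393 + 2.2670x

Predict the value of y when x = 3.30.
ŷ = 32.9204

Plug x = 3.30 into the fitted line:

ŷ = 25.4393 + 2.2670 × 3.30
ŷ = 25.4393 + 7.4811
ŷ = 32.9204

This is a point prediction; actual observations scatter around it by roughly the residual standard deviation.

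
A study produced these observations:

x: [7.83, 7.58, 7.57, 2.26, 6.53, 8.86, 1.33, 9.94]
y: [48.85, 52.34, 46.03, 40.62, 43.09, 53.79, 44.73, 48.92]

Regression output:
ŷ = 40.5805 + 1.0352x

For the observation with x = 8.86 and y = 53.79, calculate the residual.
Residual = 4.0376

The residual is the difference between the actual value and the predicted value:

Residual = y - ŷ

Step 1: Calculate predicted value
ŷ = 40.5805 + 1.0352 × 8.86
ŷ = 49.7524

Step 2: Calculate residual
Residual = 53.79 - 49.7524
Residual = 4.0376

Interpretation: the model underestimates the actual value by 4.0376 at this point (positive residual → observation lies above the fitted line).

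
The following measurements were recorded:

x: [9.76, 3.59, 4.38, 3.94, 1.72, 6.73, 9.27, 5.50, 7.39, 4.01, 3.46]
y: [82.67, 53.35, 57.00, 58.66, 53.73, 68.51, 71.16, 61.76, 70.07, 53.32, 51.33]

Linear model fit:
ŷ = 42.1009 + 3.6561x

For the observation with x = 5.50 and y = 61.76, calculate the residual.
Residual = -0.4495

The residual is the difference between the actual value and the predicted value:

Residual = y - ŷ

Step 1: Calculate predicted value
ŷ = 42.1009 + 3.6561 × 5.50
ŷ = 62.2095

Step 2: Calculate residual
Residual = 61.76 - 62.2095
Residual = -0.4495

Sign check: y < ŷ, so the point is below the line and the fit overestimates here.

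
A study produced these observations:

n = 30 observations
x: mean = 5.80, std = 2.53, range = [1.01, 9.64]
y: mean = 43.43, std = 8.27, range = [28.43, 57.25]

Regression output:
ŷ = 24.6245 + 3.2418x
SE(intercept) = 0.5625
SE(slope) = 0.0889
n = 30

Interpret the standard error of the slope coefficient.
The slope 3.2418 is pinned down to within about ±0.0889 (one SE) by these data — relative uncertainty 2.7%, i.e. precise.

What SE measures:
- The standard error quantifies the sampling variability of the coefficient estimate
- It is the estimated standard deviation of β̂₁ across hypothetical repeated samples of the same size
- Smaller SE → more precise estimate

Relative precision:
- SE / |β̂₁| = 0.0889 / 3.2418 = 2.7%
- Rule of thumb (under 20%: precise; 20% to under 50%: moderately precise; 50% or more: imprecise) → precise

Link to interval estimation: a confidence interval for β₁ is β̂₁ ± t* × 0.0889, so SE sets the half-width per unit of t*.

What drives SE(β̂₁): more residual scatter → larger SE; wider spread of x values → smaller SE; larger n (here n = 30) → smaller SE.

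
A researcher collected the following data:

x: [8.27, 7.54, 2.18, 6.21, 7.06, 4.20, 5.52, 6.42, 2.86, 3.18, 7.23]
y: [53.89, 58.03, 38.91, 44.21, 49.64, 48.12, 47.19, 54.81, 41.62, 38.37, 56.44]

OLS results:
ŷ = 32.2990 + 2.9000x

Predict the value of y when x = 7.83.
ŷ = 55.0060

x = 7.83 lies inside the observed range [2.18, 8.27], so the fitted equation applies directly:

ŷ = 32.2990 + 2.9000 × 7.83
ŷ = 32.2990 + 22.7070
ŷ = 55.0060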